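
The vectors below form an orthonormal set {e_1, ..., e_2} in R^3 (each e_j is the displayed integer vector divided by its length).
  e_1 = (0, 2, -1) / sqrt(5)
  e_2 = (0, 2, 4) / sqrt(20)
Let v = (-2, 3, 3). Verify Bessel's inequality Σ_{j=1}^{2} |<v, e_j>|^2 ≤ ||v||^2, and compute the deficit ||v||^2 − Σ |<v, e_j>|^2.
Σ |<v, e_j>|^2 = 18; ||v||^2 = 22; deficit = 4

Write each e_j = u_j / sqrt(<u_j, u_j>) where u_j is the displayed integer vector. Then <v, e_j> = <v, u_j> / sqrt(<u_j, u_j>), so |<v, e_j>|^2 = <v, u_j>^2 / <u_j, u_j>.
Coefficients: <v, e_1> = 3/sqrt(5), <v, e_2> = 18/sqrt(20).
Square and sum: Σ |<v, e_j>|^2 = 18.
Compute ||v||^2 = v·v = 22.
Deficit = 22 − 18 = 4 ≥ 0, confirming Bessel's inequality. (The deficit equals ||v − Σ <v,e_j> e_j||^2, the squared distance from v to span{e_j}.)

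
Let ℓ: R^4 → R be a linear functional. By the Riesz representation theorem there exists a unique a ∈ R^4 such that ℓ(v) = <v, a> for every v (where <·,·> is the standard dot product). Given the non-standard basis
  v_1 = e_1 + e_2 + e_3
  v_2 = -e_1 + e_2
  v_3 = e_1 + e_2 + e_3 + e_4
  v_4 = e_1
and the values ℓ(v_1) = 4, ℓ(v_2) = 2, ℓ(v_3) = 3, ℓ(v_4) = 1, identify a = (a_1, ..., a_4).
a = (1, 3, 0, -1)

Write a = (a_1, ..., a_4) in the standard basis. For each basis vector v_i, ℓ(v_i) = <v_i, a> is a linear equation in the a_j's. Collect the n equations into a matrix system V a = ℓ, where row i of V is v_i (expressed in the standard basis). Since V is invertible (lower-triangular with 1s on the diagonal, up to permutation), solve by back-substitution:
  V =
[[1, 1, 1, 0],
 [-1, 1, 0, 0],
 [1, 1, 1, 1],
 [1, 0, 0, 0]]
  V a = (4, 2, 3, 1)
Solving gives a = (1, 3, 0, -1).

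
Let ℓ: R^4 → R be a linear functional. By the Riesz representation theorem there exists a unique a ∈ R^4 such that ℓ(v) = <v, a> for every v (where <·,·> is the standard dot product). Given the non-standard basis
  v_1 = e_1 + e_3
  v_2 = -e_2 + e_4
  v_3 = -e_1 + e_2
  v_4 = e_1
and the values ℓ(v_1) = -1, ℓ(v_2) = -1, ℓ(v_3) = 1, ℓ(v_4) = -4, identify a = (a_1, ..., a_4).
a = (-4, -3, 3, -4)

Write a = (a_1, ..., a_4) in the standard basis. For each basis vector v_i, ℓ(v_i) = <v_i, a> is a linear equation in the a_j's. Collect the n equations into a matrix system V a = ℓ, where row i of V is v_i (expressed in the standard basis). Since V is invertible (lower-triangular with 1s on the diagonal, up to permutation), solve by back-substitution:
  V =
[[1, 0, 1, 0],
 [0, -1, 0, 1],
 [-1, 1, 0, 0],
 [1, 0, 0, 0]]
  V a = (-1, -1, 1, -4)
Solving gives a = (-4, -3, 3, -4).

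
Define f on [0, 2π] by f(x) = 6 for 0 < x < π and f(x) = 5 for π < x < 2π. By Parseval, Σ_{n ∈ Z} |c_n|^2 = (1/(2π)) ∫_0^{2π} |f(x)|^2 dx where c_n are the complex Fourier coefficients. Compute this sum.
Σ |c_n|^2 = 61/2

Parseval equates the L^2 energy of f (normalised by 1/(2π)) with the ℓ^2 sum of its Fourier coefficients: (1/(2π)) ∫_0^{2π} |f|^2 = Σ |c_n|^2.
Compute the left side: (1/(2π)) [∫_0^π 6^2 dx + ∫_π^{2π} 5^2 dx] = (1/(2π)) · (36π + 25π) = (36 + 25)/2 = 61/2.
So Σ_{n ∈ Z} |c_n|^2 = 61/2.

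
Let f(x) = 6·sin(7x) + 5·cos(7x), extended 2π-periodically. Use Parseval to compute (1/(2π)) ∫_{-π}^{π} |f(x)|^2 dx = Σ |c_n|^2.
Σ |c_n|^2 = 61/2

Expand |f|^2 and use orthogonality of {sin(nx), cos(mx)} on [-π, π]:
  ∫_{-π}^{π} sin(nx)^2 dx = π, ∫ cos(mx)^2 dx = π, and cross terms integrate to 0.
So ∫_{-π}^{π} f(x)^2 dx = 6^2 · π + 5^2 · π = (36 + 25)π.
Divide by 2π: (36 + 25)/2 = 61/2.
By Parseval, this equals Σ |c_n|^2.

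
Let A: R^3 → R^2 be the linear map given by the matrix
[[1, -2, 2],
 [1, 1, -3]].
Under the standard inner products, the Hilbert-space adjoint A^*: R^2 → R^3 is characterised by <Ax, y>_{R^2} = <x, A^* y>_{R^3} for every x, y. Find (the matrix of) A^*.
A^* = A^T =
[[1, 1],
 [-2, 1],
 [2, -3]]

For real matrices with standard dot products, the defining identity <Ax, y> = <x, A^* y> gives (Ax)^T y = x^T (A^*) y, i.e. x^T A^T y = x^T (A^*) y. Since this holds for all x, y, we must have A^* = A^T. Therefore
A^* =
[[1, 1],
 [-2, 1],
 [2, -3]].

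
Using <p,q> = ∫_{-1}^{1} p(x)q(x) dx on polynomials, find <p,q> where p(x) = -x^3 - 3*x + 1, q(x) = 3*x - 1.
<p,q> = -46/5

Expand the product: p(x)·q(x) = -3*x^4 + x^3 - 9*x^2 + 6*x - 1.
∫_{-1}^{1} of each monomial x^k gives [2/(k+1) if k even, 0 if k odd]. Integrating term-by-term (or equivalently evaluating the antiderivative F(x) = -3*x^5/5 + x^4/4 - 3*x^3 + 3*x^2 - x at the endpoints):
  F(1) − F(−1) = -27/20 − (157/20) = -46/5.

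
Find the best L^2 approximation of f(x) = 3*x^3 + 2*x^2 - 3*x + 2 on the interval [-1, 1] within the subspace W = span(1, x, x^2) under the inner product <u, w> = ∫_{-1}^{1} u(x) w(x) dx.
g(x) = 2*x^2 - 6*x/5 + 2

The best approximation g ∈ W is the orthogonal projection of f onto W. Writing g = a_0 + a_1 x + a_2 x^2, the coefficients solve the normal equations G · a = b where
  G_{ij} = <φ_i, φ_j> and b_i = <f, φ_i>, with φ_0 = 1, φ_1 = x, φ_2 = x^2.
G =
  [2, 0, 2/3]
  [0, 2/3, 0]
  [2/3, 0, 2/5],
b = (16/3, -4/5, 32/15).
Solving gives a_0 = 2, a_1 = -6/5, a_2 = 2, so
  g(x) = 2*x^2 - 6*x/5 + 2.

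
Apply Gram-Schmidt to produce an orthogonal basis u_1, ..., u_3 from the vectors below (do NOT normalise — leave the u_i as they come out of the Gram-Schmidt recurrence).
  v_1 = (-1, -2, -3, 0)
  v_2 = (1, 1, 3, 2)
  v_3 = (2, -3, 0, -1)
Orthogonal basis:
  u_1 = (-1, -2, -3, 0)
  u_2 = (1/7, -5/7, 3/7, 2)
  u_3 = (25/11, -26/11, 9/11, -13/11)

Apply the Gram-Schmidt recurrence
  u_1 = v_1
  u_i = v_i − Σ_{j<i} ((v_i · u_j) / (u_j · u_j)) · u_j.

Step by step this gives:
  u_1 = (-1, -2, -3, 0)
  u_2 = (1/7, -5/7, 3/7, 2)
  u_3 = (25/11, -26/11, 9/11, -13/11)

Orthogonality check:
  u_2 · u_1 = 0 (should be 0)
  u_3 · u_1 = 0 (should be 0)
  u_3 · u_2 = 0 (should be 0)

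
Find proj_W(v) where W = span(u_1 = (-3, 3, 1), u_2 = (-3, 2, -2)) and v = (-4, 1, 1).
proj_W(v) = (-204/77, 194/77, 38/77)

Set up U = [u_1 | ... | u_2] ∈ R^(3×2). The projector onto W = col(U) is P = U (U^T U)^(-1) U^T.
Compute U^T U =
  [19, 13]
  [13, 17],
and U^T v = (16, 12).
Solve U^T U · c = U^T v for the coefficients: c = (58/77, 10/77). The projection is proj_W(v) = U c.
Check: (v - proj_W(v)) · u_1 = 0  (should be 0).
Check: (v - proj_W(v)) · u_2 = 0  (should be 0).
Result: proj_W(v) = (-204/77, 194/77, 38/77).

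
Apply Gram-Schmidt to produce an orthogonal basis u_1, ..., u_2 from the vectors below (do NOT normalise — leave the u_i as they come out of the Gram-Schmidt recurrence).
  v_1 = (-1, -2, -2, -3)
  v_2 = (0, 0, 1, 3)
Orthogonal basis:
  u_1 = (-1, -2, -2, -3)
  u_2 = (-11/18, -11/9, -2/9, 7/6)

Apply the Gram-Schmidt recurrence
  u_1 = v_1
  u_i = v_i − Σ_{j<i} ((v_i · u_j) / (u_j · u_j)) · u_j.

Step by step this gives:
  u_1 = (-1, -2, -2, -3)
  u_2 = (-11/18, -11/9, -2/9, 7/6)

Orthogonality check:
  u_2 · u_1 = 0 (should be 0)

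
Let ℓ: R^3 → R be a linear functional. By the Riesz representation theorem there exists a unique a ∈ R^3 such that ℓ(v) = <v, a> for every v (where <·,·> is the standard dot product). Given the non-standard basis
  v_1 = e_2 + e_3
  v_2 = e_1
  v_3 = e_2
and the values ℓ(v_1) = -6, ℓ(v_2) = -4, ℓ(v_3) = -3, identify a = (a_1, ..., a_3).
a = (-4, -3, -3)

Write a = (a_1, ..., a_3) in the standard basis. For each basis vector v_i, ℓ(v_i) = <v_i, a> is a linear equation in the a_j's. Collect the n equations into a matrix system V a = ℓ, where row i of V is v_i (expressed in the standard basis). Since V is invertible (lower-triangular with 1s on the diagonal, up to permutation), solve by back-substitution:
  V =
[[0, 1, 1],
 [1, 0, 0],
 [0, 1, 0]]
  V a = (-6, -4, -3)
Solving gives a = (-4, -3, -3).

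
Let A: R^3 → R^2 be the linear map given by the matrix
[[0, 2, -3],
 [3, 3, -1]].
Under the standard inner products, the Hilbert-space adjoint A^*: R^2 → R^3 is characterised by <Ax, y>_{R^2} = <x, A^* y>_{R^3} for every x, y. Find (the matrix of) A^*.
A^* = A^T =
[[0, 3],
 [2, 3],
 [-3, -1]]

For real matrices with standard dot products, the defining identity <Ax, y> = <x, A^* y> gives (Ax)^T y = x^T (A^*) y, i.e. x^T A^T y = x^T (A^*) y. Since this holds for all x, y, we must have A^* = A^T. Therefore
A^* =
[[0, 3],
 [2, 3],
 [-3, -1]].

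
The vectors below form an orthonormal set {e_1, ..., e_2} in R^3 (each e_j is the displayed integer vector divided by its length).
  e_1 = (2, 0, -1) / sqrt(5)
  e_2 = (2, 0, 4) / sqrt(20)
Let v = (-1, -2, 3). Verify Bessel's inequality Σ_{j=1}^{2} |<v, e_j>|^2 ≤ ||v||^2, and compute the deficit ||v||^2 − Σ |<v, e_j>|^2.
Σ |<v, e_j>|^2 = 10; ||v||^2 = 14; deficit = 4

Write each e_j = u_j / sqrt(<u_j, u_j>) where u_j is the displayed integer vector. Then <v, e_j> = <v, u_j> / sqrt(<u_j, u_j>), so |<v, e_j>|^2 = <v, u_j>^2 / <u_j, u_j>.
Coefficients: <v, e_1> = -5/sqrt(5), <v, e_2> = 10/sqrt(20).
Square and sum: Σ |<v, e_j>|^2 = 10.
Compute ||v||^2 = v·v = 14.
Deficit = 14 − 10 = 4 ≥ 0, confirming Bessel's inequality. (The deficit equals ||v − Σ <v,e_j> e_j||^2, the squared distance from v to span{e_j}.)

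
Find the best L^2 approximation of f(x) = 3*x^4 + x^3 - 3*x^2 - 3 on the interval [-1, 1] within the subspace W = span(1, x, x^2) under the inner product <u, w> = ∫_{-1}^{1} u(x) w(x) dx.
g(x) = -3*x^2/7 + 3*x/5 - 114/35

The best approximation g ∈ W is the orthogonal projection of f onto W. Writing g = a_0 + a_1 x + a_2 x^2, the coefficients solve the normal equations G · a = b where
  G_{ij} = <φ_i, φ_j> and b_i = <f, φ_i>, with φ_0 = 1, φ_1 = x, φ_2 = x^2.
G =
  [2, 0, 2/3]
  [0, 2/3, 0]
  [2/3, 0, 2/5],
b = (-34/5, 2/5, -82/35).
Solving gives a_0 = -114/35, a_1 = 3/5, a_2 = -3/7, so
  g(x) = -3*x^2/7 + 3*x/5 - 114/35.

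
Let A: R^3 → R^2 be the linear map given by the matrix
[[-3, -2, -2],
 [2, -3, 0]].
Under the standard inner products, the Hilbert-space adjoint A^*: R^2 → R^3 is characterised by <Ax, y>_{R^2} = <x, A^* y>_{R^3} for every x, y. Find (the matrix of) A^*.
A^* = A^T =
[[-3, 2],
 [-2, -3],
 [-2, 0]]

For real matrices with standard dot products, the defining identity <Ax, y> = <x, A^* y> gives (Ax)^T y = x^T (A^*) y, i.e. x^T A^T y = x^T (A^*) y. Since this holds for all x, y, we must have A^* = A^T. Therefore
A^* =
[[-3, 2],
 [-2, -3],
 [-2, 0]].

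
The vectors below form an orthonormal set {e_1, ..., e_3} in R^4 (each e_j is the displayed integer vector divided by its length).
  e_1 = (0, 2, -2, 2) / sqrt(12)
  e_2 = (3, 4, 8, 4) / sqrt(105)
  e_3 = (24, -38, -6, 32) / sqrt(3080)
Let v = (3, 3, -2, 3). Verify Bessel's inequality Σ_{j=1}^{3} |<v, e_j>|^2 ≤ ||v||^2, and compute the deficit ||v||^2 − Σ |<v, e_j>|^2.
Σ |<v, e_j>|^2 = 51/2; ||v||^2 = 31; deficit = 11/2

Write each e_j = u_j / sqrt(<u_j, u_j>) where u_j is the displayed integer vector. Then <v, e_j> = <v, u_j> / sqrt(<u_j, u_j>), so |<v, e_j>|^2 = <v, u_j>^2 / <u_j, u_j>.
Coefficients: <v, e_1> = 16/sqrt(12), <v, e_2> = 17/sqrt(105), <v, e_3> = 66/sqrt(3080).
Square and sum: Σ |<v, e_j>|^2 = 51/2.
Compute ||v||^2 = v·v = 31.
Deficit = 31 − 51/2 = 11/2 ≥ 0, confirming Bessel's inequality. (The deficit equals ||v − Σ <v,e_j> e_j||^2, the squared distance from v to span{e_j}.)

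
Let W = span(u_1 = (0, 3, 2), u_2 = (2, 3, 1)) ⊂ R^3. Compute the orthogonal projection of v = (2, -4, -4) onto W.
proj_W(v) = (128/61, -252/61, -232/61)

Set up U = [u_1 | ... | u_2] ∈ R^(3×2). The projector onto W = col(U) is P = U (U^T U)^(-1) U^T.
Compute U^T U =
  [13, 11]
  [11, 14],
and U^T v = (-20, -12).
Solve U^T U · c = U^T v for the coefficients: c = (-148/61, 64/61). The projection is proj_W(v) = U c.
Check: (v - proj_W(v)) · u_1 = 0  (should be 0).
Check: (v - proj_W(v)) · u_2 = 0  (should be 0).
Result: proj_W(v) = (128/61, -252/61, -232/61).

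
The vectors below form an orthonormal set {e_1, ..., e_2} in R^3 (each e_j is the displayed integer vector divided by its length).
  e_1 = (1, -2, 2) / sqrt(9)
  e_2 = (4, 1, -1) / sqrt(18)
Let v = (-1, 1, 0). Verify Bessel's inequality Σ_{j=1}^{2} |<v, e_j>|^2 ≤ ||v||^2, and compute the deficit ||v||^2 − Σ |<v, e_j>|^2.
Σ |<v, e_j>|^2 = 3/2; ||v||^2 = 2; deficit = 1/2

Write each e_j = u_j / sqrt(<u_j, u_j>) where u_j is the displayed integer vector. Then <v, e_j> = <v, u_j> / sqrt(<u_j, u_j>), so |<v, e_j>|^2 = <v, u_j>^2 / <u_j, u_j>.
Coefficients: <v, e_1> = -3/sqrt(9), <v, e_2> = -3/sqrt(18).
Square and sum: Σ |<v, e_j>|^2 = 3/2.
Compute ||v||^2 = v·v = 2.
Deficit = 2 − 3/2 = 1/2 ≥ 0, confirming Bessel's inequality. (The deficit equals ||v − Σ <v,e_j> e_j||^2, the squared distance from v to span{e_j}.)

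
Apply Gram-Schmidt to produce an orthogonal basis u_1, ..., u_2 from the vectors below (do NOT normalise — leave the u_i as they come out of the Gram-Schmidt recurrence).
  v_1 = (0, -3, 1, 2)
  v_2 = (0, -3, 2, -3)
Orthogonal basis:
  u_1 = (0, -3, 1, 2)
  u_2 = (0, -27/14, 23/14, -26/7)

Apply the Gram-Schmidt recurrence
  u_1 = v_1
  u_i = v_i − Σ_{j<i} ((v_i · u_j) / (u_j · u_j)) · u_j.

Step by step this gives:
  u_1 = (0, -3, 1, 2)
  u_2 = (0, -27/14, 23/14, -26/7)

Orthogonality check:
  u_2 · u_1 = 0 (should be 0)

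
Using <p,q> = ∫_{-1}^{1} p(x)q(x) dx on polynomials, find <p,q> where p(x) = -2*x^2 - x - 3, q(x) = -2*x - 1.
<p,q> = 26/3

Expand the product: p(x)·q(x) = 4*x^3 + 4*x^2 + 7*x + 3.
∫_{-1}^{1} of each monomial x^k gives [2/(k+1) if k even, 0 if k odd]. Integrating term-by-term (or equivalently evaluating the antiderivative F(x) = x^4 + 4*x^3/3 + 7*x^2/2 + 3*x at the endpoints):
  F(1) − F(−1) = 53/6 − (1/6) = 26/3.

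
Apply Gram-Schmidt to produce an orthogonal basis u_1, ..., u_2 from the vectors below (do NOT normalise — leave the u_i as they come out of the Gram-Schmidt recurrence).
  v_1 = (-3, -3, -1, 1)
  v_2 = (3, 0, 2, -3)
Orthogonal basis:
  u_1 = (-3, -3, -1, 1)
  u_2 = (9/10, -21/10, 13/10, -23/10)

Apply the Gram-Schmidt recurrence
  u_1 = v_1
  u_i = v_i − Σ_{j<i} ((v_i · u_j) / (u_j · u_j)) · u_j.

Step by step this gives:
  u_1 = (-3, -3, -1, 1)
  u_2 = (9/10, -21/10, 13/10, -23/10)

Orthogonality check:
  u_2 · u_1 = 0 (should be 0)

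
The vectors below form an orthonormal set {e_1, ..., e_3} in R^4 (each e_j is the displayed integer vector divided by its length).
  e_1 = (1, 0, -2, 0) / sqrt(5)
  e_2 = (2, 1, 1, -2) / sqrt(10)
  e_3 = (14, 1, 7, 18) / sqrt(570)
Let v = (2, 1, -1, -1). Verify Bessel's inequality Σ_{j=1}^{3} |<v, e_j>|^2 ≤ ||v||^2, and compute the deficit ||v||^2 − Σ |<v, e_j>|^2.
Σ |<v, e_j>|^2 = 1946/285; ||v||^2 = 7; deficit = 49/285

Write each e_j = u_j / sqrt(<u_j, u_j>) where u_j is the displayed integer vector. Then <v, e_j> = <v, u_j> / sqrt(<u_j, u_j>), so |<v, e_j>|^2 = <v, u_j>^2 / <u_j, u_j>.
Coefficients: <v, e_1> = 4/sqrt(5), <v, e_2> = 6/sqrt(10), <v, e_3> = 4/sqrt(570).
Square and sum: Σ |<v, e_j>|^2 = 1946/285.
Compute ||v||^2 = v·v = 7.
Deficit = 7 − 1946/285 = 49/285 ≥ 0, confirming Bessel's inequality. (The deficit equals ||v − Σ <v,e_j> e_j||^2, the squared distance from v to span{e_j}.)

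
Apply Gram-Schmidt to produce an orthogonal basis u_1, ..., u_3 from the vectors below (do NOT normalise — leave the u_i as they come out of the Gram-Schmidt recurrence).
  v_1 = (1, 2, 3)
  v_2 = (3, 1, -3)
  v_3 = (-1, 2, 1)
Orthogonal basis:
  u_1 = (1, 2, 3)
  u_2 = (23/7, 11/7, -15/7)
  u_3 = (-126/125, 168/125, -14/25)

Apply the Gram-Schmidt recurrence
  u_1 = v_1
  u_i = v_i − Σ_{j<i} ((v_i · u_j) / (u_j · u_j)) · u_j.

Step by step this gives:
  u_1 = (1, 2, 3)
  u_2 = (23/7, 11/7, -15/7)
  u_3 = (-126/125, 168/125, -14/25)

Orthogonality check:
  u_2 · u_1 = 0 (should be 0)
  u_3 · u_1 = 0 (should be 0)
  u_3 · u_2 = 0 (should be 0)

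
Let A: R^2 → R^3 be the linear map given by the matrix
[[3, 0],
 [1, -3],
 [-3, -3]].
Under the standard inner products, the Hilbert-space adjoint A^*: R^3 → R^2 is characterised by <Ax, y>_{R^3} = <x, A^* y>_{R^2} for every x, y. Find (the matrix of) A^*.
A^* = A^T =
[[3, 1, -3],
 [0, -3, -3]]

For real matrices with standard dot products, the defining identity <Ax, y> = <x, A^* y> gives (Ax)^T y = x^T (A^*) y, i.e. x^T A^T y = x^T (A^*) y. Since this holds for all x, y, we must have A^* = A^T. Therefore
A^* =
[[3, 1, -3],
 [0, -3, -3]].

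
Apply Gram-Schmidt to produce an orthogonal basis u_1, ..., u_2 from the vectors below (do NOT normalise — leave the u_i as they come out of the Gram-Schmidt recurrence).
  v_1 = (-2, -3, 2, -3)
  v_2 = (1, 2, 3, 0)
Orthogonal basis:
  u_1 = (-2, -3, 2, -3)
  u_2 = (11/13, 23/13, 41/13, -3/13)

Apply the Gram-Schmidt recurrence
  u_1 = v_1
  u_i = v_i − Σ_{j<i} ((v_i · u_j) / (u_j · u_j)) · u_j.

Step by step this gives:
  u_1 = (-2, -3, 2, -3)
  u_2 = (11/13, 23/13, 41/13, -3/13)

Orthogonality check:
  u_2 · u_1 = 0 (should be 0)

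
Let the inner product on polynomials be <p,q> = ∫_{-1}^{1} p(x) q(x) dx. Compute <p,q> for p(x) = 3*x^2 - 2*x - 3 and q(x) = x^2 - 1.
<p,q> = 16/5

Expand the product: p(x)·q(x) = 3*x^4 - 2*x^3 - 6*x^2 + 2*x + 3.
∫_{-1}^{1} of each monomial x^k gives [2/(k+1) if k even, 0 if k odd]. Integrating term-by-term (or equivalently evaluating the antiderivative F(x) = 3*x^5/5 - x^4/2 - 2*x^3 + x^2 + 3*x at the endpoints):
  F(1) − F(−1) = 21/10 − (-11/10) = 16/5.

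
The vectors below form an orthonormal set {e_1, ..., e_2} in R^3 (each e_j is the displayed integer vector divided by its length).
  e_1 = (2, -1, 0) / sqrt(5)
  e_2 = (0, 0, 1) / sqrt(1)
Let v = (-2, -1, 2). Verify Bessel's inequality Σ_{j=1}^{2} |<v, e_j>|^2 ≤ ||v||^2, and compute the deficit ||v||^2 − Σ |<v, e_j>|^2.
Σ |<v, e_j>|^2 = 29/5; ||v||^2 = 9; deficit = 16/5

Write each e_j = u_j / sqrt(<u_j, u_j>) where u_j is the displayed integer vector. Then <v, e_j> = <v, u_j> / sqrt(<u_j, u_j>), so |<v, e_j>|^2 = <v, u_j>^2 / <u_j, u_j>.
Coefficients: <v, e_1> = -3/sqrt(5), <v, e_2> = 2/sqrt(1).
Square and sum: Σ |<v, e_j>|^2 = 29/5.
Compute ||v||^2 = v·v = 9.
Deficit = 9 − 29/5 = 16/5 ≥ 0, confirming Bessel's inequality. (The deficit equals ||v − Σ <v,e_j> e_j||^2, the squared distance from v to span{e_j}.)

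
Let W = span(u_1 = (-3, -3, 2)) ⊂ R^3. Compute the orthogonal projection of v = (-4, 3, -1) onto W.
proj_W(v) = (-3/22, -3/22, 1/11)

Set up U = [u_1 | ... | u_1] ∈ R^(3×1). The projector onto W = col(U) is P = U (U^T U)^(-1) U^T.
Compute U^T U =
  [22],
and U^T v = (1).
Solve U^T U · c = U^T v for the coefficients: c = (1/22). The projection is proj_W(v) = U c.
Check: (v - proj_W(v)) · u_1 = 0  (should be 0).
Result: proj_W(v) = (-3/22, -3/22, 1/11).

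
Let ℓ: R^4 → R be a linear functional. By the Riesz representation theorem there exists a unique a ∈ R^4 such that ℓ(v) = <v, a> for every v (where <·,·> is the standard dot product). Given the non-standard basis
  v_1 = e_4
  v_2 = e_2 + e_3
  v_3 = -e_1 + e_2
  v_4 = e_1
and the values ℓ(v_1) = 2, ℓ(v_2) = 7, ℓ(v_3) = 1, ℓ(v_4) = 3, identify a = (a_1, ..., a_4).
a = (3, 4, 3, 2)

Write a = (a_1, ..., a_4) in the standard basis. For each basis vector v_i, ℓ(v_i) = <v_i, a> is a linear equation in the a_j's. Collect the n equations into a matrix system V a = ℓ, where row i of V is v_i (expressed in the standard basis). Since V is invertible (lower-triangular with 1s on the diagonal, up to permutation), solve by back-substitution:
  V =
[[0, 0, 0, 1],
 [0, 1, 1, 0],
 [-1, 1, 0, 0],
 [1, 0, 0, 0]]
  V a = (2, 7, 1, 3)
Solving gives a = (3, 4, 3, 2).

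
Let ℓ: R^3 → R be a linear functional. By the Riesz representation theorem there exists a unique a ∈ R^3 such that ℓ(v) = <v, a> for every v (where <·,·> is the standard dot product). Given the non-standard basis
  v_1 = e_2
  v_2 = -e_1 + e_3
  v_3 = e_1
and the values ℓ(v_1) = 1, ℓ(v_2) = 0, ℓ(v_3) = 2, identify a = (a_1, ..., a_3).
a = (2, 1, 2)

Write a = (a_1, ..., a_3) in the standard basis. For each basis vector v_i, ℓ(v_i) = <v_i, a> is a linear equation in the a_j's. Collect the n equations into a matrix system V a = ℓ, where row i of V is v_i (expressed in the standard basis). Since V is invertible (lower-triangular with 1s on the diagonal, up to permutation), solve by back-substitution:
  V =
[[0, 1, 0],
 [-1, 0, 1],
 [1, 0, 0]]
  V a = (1, 0, 2)
Solving gives a = (2, 1, 2).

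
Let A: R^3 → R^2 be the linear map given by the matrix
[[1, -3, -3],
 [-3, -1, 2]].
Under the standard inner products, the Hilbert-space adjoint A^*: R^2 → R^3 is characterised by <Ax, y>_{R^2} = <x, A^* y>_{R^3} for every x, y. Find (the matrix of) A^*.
A^* = A^T =
[[1, -3],
 [-3, -1],
 [-3, 2]]

For real matrices with standard dot products, the defining identity <Ax, y> = <x, A^* y> gives (Ax)^T y = x^T (A^*) y, i.e. x^T A^T y = x^T (A^*) y. Since this holds for all x, y, we must have A^* = A^T. Therefore
A^* =
[[1, -3],
 [-3, -1],
 [-3, 2]].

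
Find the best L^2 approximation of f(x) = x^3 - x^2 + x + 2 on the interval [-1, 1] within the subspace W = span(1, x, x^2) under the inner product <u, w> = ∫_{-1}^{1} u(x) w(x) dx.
g(x) = -x^2 + 8*x/5 + 2

The best approximation g ∈ W is the orthogonal projection of f onto W. Writing g = a_0 + a_1 x + a_2 x^2, the coefficients solve the normal equations G · a = b where
  G_{ij} = <φ_i, φ_j> and b_i = <f, φ_i>, with φ_0 = 1, φ_1 = x, φ_2 = x^2.
G =
  [2, 0, 2/3]
  [0, 2/3, 0]
  [2/3, 0, 2/5],
b = (10/3, 16/15, 14/15).
Solving gives a_0 = 2, a_1 = 8/5, a_2 = -1, so
  g(x) = -x^2 + 8*x/5 + 2.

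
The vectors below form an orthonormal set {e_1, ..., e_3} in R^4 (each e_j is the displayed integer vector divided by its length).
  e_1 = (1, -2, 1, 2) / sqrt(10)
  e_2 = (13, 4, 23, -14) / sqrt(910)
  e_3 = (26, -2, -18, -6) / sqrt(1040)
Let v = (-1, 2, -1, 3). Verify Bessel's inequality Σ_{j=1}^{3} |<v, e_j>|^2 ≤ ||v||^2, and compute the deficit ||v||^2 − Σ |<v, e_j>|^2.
Σ |<v, e_j>|^2 = 25/4; ||v||^2 = 15; deficit = 35/4

Write each e_j = u_j / sqrt(<u_j, u_j>) where u_j is the displayed integer vector. Then <v, e_j> = <v, u_j> / sqrt(<u_j, u_j>), so |<v, e_j>|^2 = <v, u_j>^2 / <u_j, u_j>.
Coefficients: <v, e_1> = 0/sqrt(10), <v, e_2> = -70/sqrt(910), <v, e_3> = -30/sqrt(1040).
Square and sum: Σ |<v, e_j>|^2 = 25/4.
Compute ||v||^2 = v·v = 15.
Deficit = 15 − 25/4 = 35/4 ≥ 0, confirming Bessel's inequality. (The deficit equals ||v − Σ <v,e_j> e_j||^2, the squared distance from v to span{e_j}.)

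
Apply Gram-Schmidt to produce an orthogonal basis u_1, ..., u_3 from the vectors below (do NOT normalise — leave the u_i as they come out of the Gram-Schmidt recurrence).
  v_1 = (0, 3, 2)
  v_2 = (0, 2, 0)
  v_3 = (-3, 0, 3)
Orthogonal basis:
  u_1 = (0, 3, 2)
  u_2 = (0, 8/13, -12/13)
  u_3 = (-3, 0, 0)

Apply the Gram-Schmidt recurrence
  u_1 = v_1
  u_i = v_i − Σ_{j<i} ((v_i · u_j) / (u_j · u_j)) · u_j.

Step by step this gives:
  u_1 = (0, 3, 2)
  u_2 = (0, 8/13, -12/13)
  u_3 = (-3, 0, 0)

Orthogonality check:
  u_2 · u_1 = 0 (should be 0)
  u_3 · u_1 = 0 (should be 0)
  u_3 · u_2 = 0 (should be 0)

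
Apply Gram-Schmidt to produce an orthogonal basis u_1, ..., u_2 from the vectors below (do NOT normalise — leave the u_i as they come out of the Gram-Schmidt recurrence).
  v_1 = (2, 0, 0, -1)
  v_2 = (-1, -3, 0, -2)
Orthogonal basis:
  u_1 = (2, 0, 0, -1)
  u_2 = (-1, -3, 0, -2)

Apply the Gram-Schmidt recurrence
  u_1 = v_1
  u_i = v_i − Σ_{j<i} ((v_i · u_j) / (u_j · u_j)) · u_j.

Step by step this gives:
  u_1 = (2, 0, 0, -1)
  u_2 = (-1, -3, 0, -2)

Orthogonality check:
  u_2 · u_1 = 0 (should be 0)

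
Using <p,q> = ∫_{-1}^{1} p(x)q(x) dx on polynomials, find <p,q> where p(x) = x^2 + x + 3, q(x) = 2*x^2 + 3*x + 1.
<p,q> = 202/15

Expand the product: p(x)·q(x) = 2*x^4 + 5*x^3 + 10*x^2 + 10*x + 3.
∫_{-1}^{1} of each monomial x^k gives [2/(k+1) if k even, 0 if k odd]. Integrating term-by-term (or equivalently evaluating the antiderivative F(x) = 2*x^5/5 + 5*x^4/4 + 10*x^3/3 + 5*x^2 + 3*x at the endpoints):
  F(1) − F(−1) = 779/60 − (-29/60) = 202/15.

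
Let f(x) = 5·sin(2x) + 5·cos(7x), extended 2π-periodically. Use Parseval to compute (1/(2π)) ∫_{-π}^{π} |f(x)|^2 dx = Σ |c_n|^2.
Σ |c_n|^2 = 25

Expand |f|^2 and use orthogonality of {sin(nx), cos(mx)} on [-π, π]:
  ∫_{-π}^{π} sin(nx)^2 dx = π, ∫ cos(mx)^2 dx = π, and cross terms integrate to 0.
So ∫_{-π}^{π} f(x)^2 dx = 5^2 · π + 5^2 · π = (25 + 25)π.
Divide by 2π: (25 + 25)/2 = 25.
By Parseval, this equals Σ |c_n|^2.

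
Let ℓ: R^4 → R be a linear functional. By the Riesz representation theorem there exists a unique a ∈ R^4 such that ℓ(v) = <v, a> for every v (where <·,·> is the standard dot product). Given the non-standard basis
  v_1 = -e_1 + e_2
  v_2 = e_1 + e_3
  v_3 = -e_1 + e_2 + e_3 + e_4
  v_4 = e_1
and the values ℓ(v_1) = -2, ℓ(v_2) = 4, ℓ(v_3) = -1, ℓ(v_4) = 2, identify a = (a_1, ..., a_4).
a = (2, 0, 2, -1)

Write a = (a_1, ..., a_4) in the standard basis. For each basis vector v_i, ℓ(v_i) = <v_i, a> is a linear equation in the a_j's. Collect the n equations into a matrix system V a = ℓ, where row i of V is v_i (expressed in the standard basis). Since V is invertible (lower-triangular with 1s on the diagonal, up to permutation), solve by back-substitution:
  V =
[[-1, 1, 0, 0],
 [1, 0, 1, 0],
 [-1, 1, 1, 1],
 [1, 0, 0, 0]]
  V a = (-2, 4, -1, 2)
Solving gives a = (2, 0, 2, -1).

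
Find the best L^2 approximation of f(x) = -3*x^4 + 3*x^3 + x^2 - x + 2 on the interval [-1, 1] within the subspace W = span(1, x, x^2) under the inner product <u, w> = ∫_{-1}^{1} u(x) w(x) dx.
g(x) = -11*x^2/7 + 4*x/5 + 79/35

The best approximation g ∈ W is the orthogonal projection of f onto W. Writing g = a_0 + a_1 x + a_2 x^2, the coefficients solve the normal equations G · a = b where
  G_{ij} = <φ_i, φ_j> and b_i = <f, φ_i>, with φ_0 = 1, φ_1 = x, φ_2 = x^2.
G =
  [2, 0, 2/3]
  [0, 2/3, 0]
  [2/3, 0, 2/5],
b = (52/15, 8/15, 92/105).
Solving gives a_0 = 79/35, a_1 = 4/5, a_2 = -11/7, so
  g(x) = -11*x^2/7 + 4*x/5 + 79/35.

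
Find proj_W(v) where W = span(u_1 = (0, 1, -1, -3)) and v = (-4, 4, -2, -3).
proj_W(v) = (0, 15/11, -15/11, -45/11)

Set up U = [u_1 | ... | u_1] ∈ R^(4×1). The projector onto W = col(U) is P = U (U^T U)^(-1) U^T.
Compute U^T U =
  [11],
and U^T v = (15).
Solve U^T U · c = U^T v for the coefficients: c = (15/11). The projection is proj_W(v) = U c.
Check: (v - proj_W(v)) · u_1 = 0  (should be 0).
Result: proj_W(v) = (0, 15/11, -15/11, -45/11).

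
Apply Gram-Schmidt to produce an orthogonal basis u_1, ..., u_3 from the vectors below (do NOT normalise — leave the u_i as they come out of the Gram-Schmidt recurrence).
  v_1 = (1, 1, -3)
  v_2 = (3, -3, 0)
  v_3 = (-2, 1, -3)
Orthogonal basis:
  u_1 = (1, 1, -3)
  u_2 = (3, -3, 0)
  u_3 = (-27/22, -27/22, -9/11)

Apply the Gram-Schmidt recurrence
  u_1 = v_1
  u_i = v_i − Σ_{j<i} ((v_i · u_j) / (u_j · u_j)) · u_j.

Step by step this gives:
  u_1 = (1, 1, -3)
  u_2 = (3, -3, 0)
  u_3 = (-27/22, -27/22, -9/11)

Orthogonality check:
  u_2 · u_1 = 0 (should be 0)
  u_3 · u_1 = 0 (should be 0)
  u_3 · u_2 = 0 (should be 0)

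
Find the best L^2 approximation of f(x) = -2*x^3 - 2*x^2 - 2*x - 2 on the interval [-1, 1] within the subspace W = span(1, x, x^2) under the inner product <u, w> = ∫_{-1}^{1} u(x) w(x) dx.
g(x) = -2*x^2 - 16*x/5 - 2

The best approximation g ∈ W is the orthogonal projection of f onto W. Writing g = a_0 + a_1 x + a_2 x^2, the coefficients solve the normal equations G · a = b where
  G_{ij} = <φ_i, φ_j> and b_i = <f, φ_i>, with φ_0 = 1, φ_1 = x, φ_2 = x^2.
G =
  [2, 0, 2/3]
  [0, 2/3, 0]
  [2/3, 0, 2/5],
b = (-16/3, -32/15, -32/15).
Solving gives a_0 = -2, a_1 = -16/5, a_2 = -2, so
  g(x) = -2*x^2 - 16*x/5 - 2.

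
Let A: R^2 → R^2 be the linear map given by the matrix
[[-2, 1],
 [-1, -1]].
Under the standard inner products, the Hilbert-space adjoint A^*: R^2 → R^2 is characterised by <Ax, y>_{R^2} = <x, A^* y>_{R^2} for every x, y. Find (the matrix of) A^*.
A^* = A^T =
[[-2, -1],
 [1, -1]]

For real matrices with standard dot products, the defining identity <Ax, y> = <x, A^* y> gives (Ax)^T y = x^T (A^*) y, i.e. x^T A^T y = x^T (A^*) y. Since this holds for all x, y, we must have A^* = A^T. Therefore
A^* =
[[-2, -1],
 [1, -1]].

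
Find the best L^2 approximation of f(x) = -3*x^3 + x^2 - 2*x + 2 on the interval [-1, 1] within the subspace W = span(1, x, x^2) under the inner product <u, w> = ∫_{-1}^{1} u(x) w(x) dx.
g(x) = x^2 - 19*x/5 + 2

The best approximation g ∈ W is the orthogonal projection of f onto W. Writing g = a_0 + a_1 x + a_2 x^2, the coefficients solve the normal equations G · a = b where
  G_{ij} = <φ_i, φ_j> and b_i = <f, φ_i>, with φ_0 = 1, φ_1 = x, φ_2 = x^2.
G =
  [2, 0, 2/3]
  [0, 2/3, 0]
  [2/3, 0, 2/5],
b = (14/3, -38/15, 26/15).
Solving gives a_0 = 2, a_1 = -19/5, a_2 = 1, so
  g(x) = x^2 - 19*x/5 + 2.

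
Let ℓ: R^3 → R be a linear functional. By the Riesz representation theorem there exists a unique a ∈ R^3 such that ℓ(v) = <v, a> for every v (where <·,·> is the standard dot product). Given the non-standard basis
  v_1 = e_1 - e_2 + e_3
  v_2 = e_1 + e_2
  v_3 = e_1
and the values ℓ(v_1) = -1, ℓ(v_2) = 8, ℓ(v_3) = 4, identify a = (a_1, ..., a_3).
a = (4, 4, -1)

Write a = (a_1, ..., a_3) in the standard basis. For each basis vector v_i, ℓ(v_i) = <v_i, a> is a linear equation in the a_j's. Collect the n equations into a matrix system V a = ℓ, where row i of V is v_i (expressed in the standard basis). Since V is invertible (lower-triangular with 1s on the diagonal, up to permutation), solve by back-substitution:
  V =
[[1, -1, 1],
 [1, 1, 0],
 [1, 0, 0]]
  V a = (-1, 8, 4)
Solving gives a = (4, 4, -1).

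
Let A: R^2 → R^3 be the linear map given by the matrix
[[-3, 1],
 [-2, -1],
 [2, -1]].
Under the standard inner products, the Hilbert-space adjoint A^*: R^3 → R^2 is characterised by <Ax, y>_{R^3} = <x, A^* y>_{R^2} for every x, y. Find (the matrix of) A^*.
A^* = A^T =
[[-3, -2, 2],
 [1, -1, -1]]

For real matrices with standard dot products, the defining identity <Ax, y> = <x, A^* y> gives (Ax)^T y = x^T (A^*) y, i.e. x^T A^T y = x^T (A^*) y. Since this holds for all x, y, we must have A^* = A^T. Therefore
A^* =
[[-3, -2, 2],
 [1, -1, -1]].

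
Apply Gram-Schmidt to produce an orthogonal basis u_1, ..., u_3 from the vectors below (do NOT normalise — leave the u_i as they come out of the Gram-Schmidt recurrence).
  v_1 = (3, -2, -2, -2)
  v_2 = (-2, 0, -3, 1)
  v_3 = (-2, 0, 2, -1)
Orthogonal basis:
  u_1 = (3, -2, -2, -2)
  u_2 = (-12/7, -4/21, -67/21, 17/21)
  u_3 = (-192/145, -118/145, 107/290, -447/290)

Apply the Gram-Schmidt recurrence
  u_1 = v_1
  u_i = v_i − Σ_{j<i} ((v_i · u_j) / (u_j · u_j)) · u_j.

Step by step this gives:
  u_1 = (3, -2, -2, -2)
  u_2 = (-12/7, -4/21, -67/21, 17/21)
  u_3 = (-192/145, -118/145, 107/290, -447/290)

Orthogonality check:
  u_2 · u_1 = 0 (should be 0)
  u_3 · u_1 = 0 (should be 0)
  u_3 · u_2 = 0 (should be 0)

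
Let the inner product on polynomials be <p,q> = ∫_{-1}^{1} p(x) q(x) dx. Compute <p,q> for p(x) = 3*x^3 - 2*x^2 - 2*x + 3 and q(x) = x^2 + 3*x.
<p,q> = 4/5

Expand the product: p(x)·q(x) = 3*x^5 + 7*x^4 - 8*x^3 - 3*x^2 + 9*x.
∫_{-1}^{1} of each monomial x^k gives [2/(k+1) if k even, 0 if k odd]. Integrating term-by-term (or equivalently evaluating the antiderivative F(x) = x^6/2 + 7*x^5/5 - 2*x^4 - x^3 + 9*x^2/2 at the endpoints):
  F(1) − F(−1) = 17/5 − (13/5) = 4/5.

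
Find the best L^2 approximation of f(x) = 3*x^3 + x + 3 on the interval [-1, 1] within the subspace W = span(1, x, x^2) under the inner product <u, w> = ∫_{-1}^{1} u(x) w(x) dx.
g(x) = 14*x/5 + 3

The best approximation g ∈ W is the orthogonal projection of f onto W. Writing g = a_0 + a_1 x + a_2 x^2, the coefficients solve the normal equations G · a = b where
  G_{ij} = <φ_i, φ_j> and b_i = <f, φ_i>, with φ_0 = 1, φ_1 = x, φ_2 = x^2.
G =
  [2, 0, 2/3]
  [0, 2/3, 0]
  [2/3, 0, 2/5],
b = (6, 28/15, 2).
Solving gives a_0 = 3, a_1 = 14/5, a_2 = 0, so
  g(x) = 14*x/5 + 3.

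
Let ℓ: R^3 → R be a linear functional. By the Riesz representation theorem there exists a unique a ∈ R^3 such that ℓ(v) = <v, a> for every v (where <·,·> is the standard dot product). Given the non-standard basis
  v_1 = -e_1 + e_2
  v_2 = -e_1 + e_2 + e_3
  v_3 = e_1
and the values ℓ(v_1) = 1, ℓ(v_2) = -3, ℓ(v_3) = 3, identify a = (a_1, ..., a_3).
a = (3, 4, -4)

Write a = (a_1, ..., a_3) in the standard basis. For each basis vector v_i, ℓ(v_i) = <v_i, a> is a linear equation in the a_j's. Collect the n equations into a matrix system V a = ℓ, where row i of V is v_i (expressed in the standard basis). Since V is invertible (lower-triangular with 1s on the diagonal, up to permutation), solve by back-substitution:
  V =
[[-1, 1, 0],
 [-1, 1, 1],
 [1, 0, 0]]
  V a = (1, -3, 3)
Solving gives a = (3, 4, -4).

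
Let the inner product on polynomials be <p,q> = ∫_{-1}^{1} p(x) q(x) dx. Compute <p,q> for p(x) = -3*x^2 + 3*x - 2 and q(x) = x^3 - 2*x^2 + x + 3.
<p,q> = -146/15

Expand the product: p(x)·q(x) = -3*x^5 + 9*x^4 - 11*x^3 - 2*x^2 + 7*x - 6.
∫_{-1}^{1} of each monomial x^k gives [2/(k+1) if k even, 0 if k odd]. Integrating term-by-term (or equivalently evaluating the antiderivative F(x) = -x^6/2 + 9*x^5/5 - 11*x^4/4 - 2*x^3/3 + 7*x^2/2 - 6*x at the endpoints):
  F(1) − F(−1) = -277/60 − (307/60) = -146/15.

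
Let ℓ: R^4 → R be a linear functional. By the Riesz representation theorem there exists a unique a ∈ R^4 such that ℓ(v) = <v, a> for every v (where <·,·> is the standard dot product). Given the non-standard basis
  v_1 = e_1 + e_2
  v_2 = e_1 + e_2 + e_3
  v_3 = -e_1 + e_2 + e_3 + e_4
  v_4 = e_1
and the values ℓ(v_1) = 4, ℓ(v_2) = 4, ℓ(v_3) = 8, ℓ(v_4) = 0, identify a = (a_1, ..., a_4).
a = (0, 4, 0, 4)

Write a = (a_1, ..., a_4) in the standard basis. For each basis vector v_i, ℓ(v_i) = <v_i, a> is a linear equation in the a_j's. Collect the n equations into a matrix system V a = ℓ, where row i of V is v_i (expressed in the standard basis). Since V is invertible (lower-triangular with 1s on the diagonal, up to permutation), solve by back-substitution:
  V =
[[1, 1, 0, 0],
 [1, 1, 1, 0],
 [-1, 1, 1, 1],
 [1, 0, 0, 0]]
  V a = (4, 4, 8, 0)
Solving gives a = (0, 4, 0, 4).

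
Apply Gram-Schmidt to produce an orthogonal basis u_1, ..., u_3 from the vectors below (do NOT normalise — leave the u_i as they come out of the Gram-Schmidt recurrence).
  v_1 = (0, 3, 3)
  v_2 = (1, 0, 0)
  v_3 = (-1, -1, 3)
Orthogonal basis:
  u_1 = (0, 3, 3)
  u_2 = (1, 0, 0)
  u_3 = (0, -2, 2)

Apply the Gram-Schmidt recurrence
  u_1 = v_1
  u_i = v_i − Σ_{j<i} ((v_i · u_j) / (u_j · u_j)) · u_j.

Step by step this gives:
  u_1 = (0, 3, 3)
  u_2 = (1, 0, 0)
  u_3 = (0, -2, 2)

Orthogonality check:
  u_2 · u_1 = 0 (should be 0)
  u_3 · u_1 = 0 (should be 0)
  u_3 · u_2 = 0 (should be 0)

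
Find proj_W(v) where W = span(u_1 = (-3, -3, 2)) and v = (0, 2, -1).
proj_W(v) = (12/11, 12/11, -8/11)

Set up U = [u_1 | ... | u_1] ∈ R^(3×1). The projector onto W = col(U) is P = U (U^T U)^(-1) U^T.
Compute U^T U =
  [22],
and U^T v = (-8).
Solve U^T U · c = U^T v for the coefficients: c = (-4/11). The projection is proj_W(v) = U c.
Check: (v - proj_W(v)) · u_1 = 0  (should be 0).
Result: proj_W(v) = (12/11, 12/11, -8/11).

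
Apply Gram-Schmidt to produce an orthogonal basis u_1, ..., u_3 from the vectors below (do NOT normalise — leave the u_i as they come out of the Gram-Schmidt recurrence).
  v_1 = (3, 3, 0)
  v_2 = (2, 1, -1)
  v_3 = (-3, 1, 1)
Orthogonal basis:
  u_1 = (3, 3, 0)
  u_2 = (1/2, -1/2, -1)
  u_3 = (-1, 1, -1)

Apply the Gram-Schmidt recurrence
  u_1 = v_1
  u_i = v_i − Σ_{j<i} ((v_i · u_j) / (u_j · u_j)) · u_j.

Step by step this gives:
  u_1 = (3, 3, 0)
  u_2 = (1/2, -1/2, -1)
  u_3 = (-1, 1, -1)

Orthogonality check:
  u_2 · u_1 = 0 (should be 0)
  u_3 · u_1 = 0 (should be 0)
  u_3 · u_2 = 0 (should be 0)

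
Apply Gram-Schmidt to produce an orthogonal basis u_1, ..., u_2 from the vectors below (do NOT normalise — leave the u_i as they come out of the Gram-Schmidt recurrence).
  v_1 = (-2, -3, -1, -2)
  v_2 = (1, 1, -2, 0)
Orthogonal basis:
  u_1 = (-2, -3, -1, -2)
  u_2 = (2/3, 1/2, -13/6, -1/3)

Apply the Gram-Schmidt recurrence
  u_1 = v_1
  u_i = v_i − Σ_{j<i} ((v_i · u_j) / (u_j · u_j)) · u_j.

Step by step this gives:
  u_1 = (-2, -3, -1, -2)
  u_2 = (2/3, 1/2, -13/6, -1/3)

Orthogonality check:
  u_2 · u_1 = 0 (should be 0)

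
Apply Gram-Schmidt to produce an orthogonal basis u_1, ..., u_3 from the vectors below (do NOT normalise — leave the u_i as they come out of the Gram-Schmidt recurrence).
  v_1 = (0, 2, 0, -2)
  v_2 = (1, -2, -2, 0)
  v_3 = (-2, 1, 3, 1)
Orthogonal basis:
  u_1 = (0, 2, 0, -2)
  u_2 = (1, -1, -2, -1)
  u_3 = (-4/7, -3/7, 1/7, -3/7)

Apply the Gram-Schmidt recurrence
  u_1 = v_1
  u_i = v_i − Σ_{j<i} ((v_i · u_j) / (u_j · u_j)) · u_j.

Step by step this gives:
  u_1 = (0, 2, 0, -2)
  u_2 = (1, -1, -2, -1)
  u_3 = (-4/7, -3/7, 1/7, -3/7)

Orthogonality check:
  u_2 · u_1 = 0 (should be 0)
  u_3 · u_1 = 0 (should be 0)
  u_3 · u_2 = 0 (should be 0)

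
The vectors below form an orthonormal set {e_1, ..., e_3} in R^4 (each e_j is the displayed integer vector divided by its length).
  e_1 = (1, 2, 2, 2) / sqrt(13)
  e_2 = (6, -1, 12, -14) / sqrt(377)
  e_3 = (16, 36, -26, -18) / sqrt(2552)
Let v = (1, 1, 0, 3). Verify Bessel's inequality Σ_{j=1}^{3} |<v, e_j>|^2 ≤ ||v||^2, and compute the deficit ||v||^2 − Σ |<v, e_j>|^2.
Σ |<v, e_j>|^2 = 217/22; ||v||^2 = 11; deficit = 25/22

Write each e_j = u_j / sqrt(<u_j, u_j>) where u_j is the displayed integer vector. Then <v, e_j> = <v, u_j> / sqrt(<u_j, u_j>), so |<v, e_j>|^2 = <v, u_j>^2 / <u_j, u_j>.
Coefficients: <v, e_1> = 9/sqrt(13), <v, e_2> = -37/sqrt(377), <v, e_3> = -2/sqrt(2552).
Square and sum: Σ |<v, e_j>|^2 = 217/22.
Compute ||v||^2 = v·v = 11.
Deficit = 11 − 217/22 = 25/22 ≥ 0, confirming Bessel's inequality. (The deficit equals ||v − Σ <v,e_j> e_j||^2, the squared distance from v to span{e_j}.)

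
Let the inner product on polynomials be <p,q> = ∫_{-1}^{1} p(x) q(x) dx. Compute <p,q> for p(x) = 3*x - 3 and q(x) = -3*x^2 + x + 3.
<p,q> = -10

Expand the product: p(x)·q(x) = -9*x^3 + 12*x^2 + 6*x - 9.
∫_{-1}^{1} of each monomial x^k gives [2/(k+1) if k even, 0 if k odd]. Integrating term-by-term (or equivalently evaluating the antiderivative F(x) = -9*x^4/4 + 4*x^3 + 3*x^2 - 9*x at the endpoints):
  F(1) − F(−1) = -17/4 − (23/4) = -10.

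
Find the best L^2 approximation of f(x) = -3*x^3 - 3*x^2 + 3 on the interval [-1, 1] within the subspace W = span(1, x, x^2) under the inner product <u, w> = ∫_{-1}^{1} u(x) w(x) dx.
g(x) = -3*x^2 - 9*x/5 + 3

The best approximation g ∈ W is the orthogonal projection of f onto W. Writing g = a_0 + a_1 x + a_2 x^2, the coefficients solve the normal equations G · a = b where
  G_{ij} = <φ_i, φ_j> and b_i = <f, φ_i>, with φ_0 = 1, φ_1 = x, φ_2 = x^2.
G =
  [2, 0, 2/3]
  [0, 2/3, 0]
  [2/3, 0, 2/5],
b = (4, -6/5, 4/5).
Solving gives a_0 = 3, a_1 = -9/5, a_2 = -3, so
  g(x) = -3*x^2 - 9*x/5 + 3.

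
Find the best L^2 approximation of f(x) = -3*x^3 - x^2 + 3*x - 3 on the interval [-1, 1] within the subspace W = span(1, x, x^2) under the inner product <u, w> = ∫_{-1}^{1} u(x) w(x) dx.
g(x) = -x^2 + 6*x/5 - 3

The best approximation g ∈ W is the orthogonal projection of f onto W. Writing g = a_0 + a_1 x + a_2 x^2, the coefficients solve the normal equations G · a = b where
  G_{ij} = <φ_i, φ_j> and b_i = <f, φ_i>, with φ_0 = 1, φ_1 = x, φ_2 = x^2.
G =
  [2, 0, 2/3]
  [0, 2/3, 0]
  [2/3, 0, 2/5],
b = (-20/3, 4/5, -12/5).
Solving gives a_0 = -3, a_1 = 6/5, a_2 = -1, so
  g(x) = -x^2 + 6*x/5 - 3.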